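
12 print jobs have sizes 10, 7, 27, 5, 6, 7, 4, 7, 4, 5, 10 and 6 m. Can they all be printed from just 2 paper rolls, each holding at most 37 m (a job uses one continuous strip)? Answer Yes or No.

Total = 98 m; ⌈98/37⌉ = 3.
At least 3 paper rolls are required, but only 2 are allowed.

No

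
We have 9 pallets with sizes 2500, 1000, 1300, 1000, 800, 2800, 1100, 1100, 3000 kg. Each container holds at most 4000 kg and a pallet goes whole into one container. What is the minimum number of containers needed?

Total = 3000 + 2800 + 2500 + 1300 + 1100 + 1100 + 1000 + 1000 + 800 = 14600 kg.
Lower bound: ⌈14600/4000⌉ = 4 containers.
A packing using 4 containers:
  container 1: 3000 + 1000 = 4000
  container 2: 2800 + 1100 = 3900
  container 3: 2500 + 1300 = 3800
  container 4: 1100 + 1000 + 800 = 2900
This matches the lower bound, so 4 is optimal.

4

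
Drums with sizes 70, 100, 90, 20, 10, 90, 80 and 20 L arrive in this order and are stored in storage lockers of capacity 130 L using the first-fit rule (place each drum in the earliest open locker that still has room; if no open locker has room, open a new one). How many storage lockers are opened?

  70 → locker 1 (new)  [load 70/130]
  100 → locker 2 (new)  [load 100/130]
  90 → locker 3 (new)  [load 90/130]
  20 → locker 1  [load 90/130]
  10 → locker 1  [load 100/130]
  90 → locker 4 (new)  [load 90/130]
  80 → locker 5 (new)  [load 80/130]
  20 → locker 1  [load 120/130]
5 storage lockers opened.

5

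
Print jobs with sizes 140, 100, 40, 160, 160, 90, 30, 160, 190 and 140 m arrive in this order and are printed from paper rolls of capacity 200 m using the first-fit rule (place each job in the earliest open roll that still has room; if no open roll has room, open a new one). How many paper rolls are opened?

7

  140 → roll 1 (new)  [load 140/200]
  100 → roll 2 (new)  [load 100/200]
  40 → roll 1  [load 180/200]
  160 → roll 3 (new)  [load 160/200]
  160 → roll 4 (new)  [load 160/200]
  90 → roll 2  [load 190/200]
  30 → roll 3  [load 190/200]
  160 → roll 5 (new)  [load 160/200]
  190 → roll 6 (new)  [load 190/200]
  140 → roll 7 (new)  [load 140/200]
7 paper rolls opened.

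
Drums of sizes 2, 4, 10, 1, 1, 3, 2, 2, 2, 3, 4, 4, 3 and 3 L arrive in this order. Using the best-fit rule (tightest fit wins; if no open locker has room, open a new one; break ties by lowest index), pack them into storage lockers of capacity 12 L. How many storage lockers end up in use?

4

  2 → locker 1 (new)  [load 2/12]
  4 → locker 1  [load 6/12]
  10 → locker 2 (new)  [load 10/12]
  1 → locker 2  [load 11/12]
  1 → locker 2  [load 12/12]
  3 → locker 1  [load 9/12]
  2 → locker 1  [load 11/12]
  2 → locker 3 (new)  [load 2/12]
  2 → locker 3  [load 4/12]
  3 → locker 3  [load 7/12]
  4 → locker 3  [load 11/12]
  4 → locker 4 (new)  [load 4/12]
  3 → locker 4  [load 7/12]
  3 → locker 4  [load 10/12]
4 storage lockers opened.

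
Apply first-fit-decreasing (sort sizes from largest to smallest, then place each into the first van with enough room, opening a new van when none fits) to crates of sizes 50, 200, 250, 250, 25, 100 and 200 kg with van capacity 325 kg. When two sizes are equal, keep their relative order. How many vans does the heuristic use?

4

Sorted descending: 250, 250, 200, 200, 100, 50, 25.
  250 → van 1 (new)  [load 250/325]
  250 → van 2 (new)  [load 250/325]
  200 → van 3 (new)  [load 200/325]
  200 → van 4 (new)  [load 200/325]
  100 → van 3  [load 300/325]
  50 → van 1  [load 300/325]
  25 → van 1  [load 325/325]
4 vans opened.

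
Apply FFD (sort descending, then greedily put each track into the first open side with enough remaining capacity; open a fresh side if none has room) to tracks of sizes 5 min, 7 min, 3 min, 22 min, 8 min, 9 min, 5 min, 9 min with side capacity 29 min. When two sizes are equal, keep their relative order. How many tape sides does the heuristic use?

Sorted descending: 22, 9, 9, 8, 7, 5, 5, 3.
  22 → side 1 (new)  [load 22/29]
  9 → side 2 (new)  [load 9/29]
  9 → side 2  [load 18/29]
  8 → side 2  [load 26/29]
  7 → side 1  [load 29/29]
  5 → side 3 (new)  [load 5/29]
  5 → side 3  [load 10/29]
  3 → side 2  [load 29/29]
3 tape sides opened.

3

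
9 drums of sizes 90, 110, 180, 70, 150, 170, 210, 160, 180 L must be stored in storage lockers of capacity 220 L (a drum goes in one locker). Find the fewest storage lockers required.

7

Total = 210 + 180 + 180 + 170 + 160 + 150 + 110 + 90 + 70 = 1320 L.
Lower bound: ⌈1320/220⌉ = 6 storage lockers.
A packing using 7 storage lockers:
  locker 1: 210 = 210
  locker 2: 180 = 180
  locker 3: 180 = 180
  locker 4: 170 = 170
  locker 5: 160 = 160
  locker 6: 150 + 70 = 220
  locker 7: 110 + 90 = 200
No arrangement into 6 storage lockers stays within capacity, so 7 is optimal.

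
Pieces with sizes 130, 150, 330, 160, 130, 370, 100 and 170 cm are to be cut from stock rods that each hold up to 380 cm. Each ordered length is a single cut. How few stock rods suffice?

5

Total = 370 + 330 + 170 + 160 + 150 + 130 + 130 + 100 = 1540 cm.
Lower bound: ⌈1540/380⌉ = 5 stock rods.
A packing using 5 stock rods:
  stock rod 1: 370 = 370
  stock rod 2: 330 = 330
  stock rod 3: 170 + 160 = 330
  stock rod 4: 150 + 130 + 100 = 380
  stock rod 5: 130 = 130
This matches the lower bound, so 5 is optimal.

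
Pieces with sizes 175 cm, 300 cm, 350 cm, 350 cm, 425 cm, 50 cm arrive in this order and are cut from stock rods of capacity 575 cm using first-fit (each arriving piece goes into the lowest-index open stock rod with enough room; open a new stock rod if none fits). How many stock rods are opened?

  175 → stock rod 1 (new)  [load 175/575]
  300 → stock rod 1  [load 475/575]
  350 → stock rod 2 (new)  [load 350/575]
  350 → stock rod 3 (new)  [load 350/575]
  425 → stock rod 4 (new)  [load 425/575]
  50 → stock rod 1  [load 525/575]
4 stock rods opened.

4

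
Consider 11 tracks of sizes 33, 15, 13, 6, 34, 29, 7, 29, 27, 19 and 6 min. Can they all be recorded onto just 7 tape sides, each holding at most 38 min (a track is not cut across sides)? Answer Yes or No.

Yes

A valid assignment using 7 tape sides:
  side 1: 34 = 34
  side 2: 33 = 33
  side 3: 29 + 7 = 36
  side 4: 29 + 6 = 35
  side 5: 27 + 6 = 33
  side 6: 19 + 15 = 34
  side 7: 13 = 13
Every load is within 38 min, so 7 tape sides suffice.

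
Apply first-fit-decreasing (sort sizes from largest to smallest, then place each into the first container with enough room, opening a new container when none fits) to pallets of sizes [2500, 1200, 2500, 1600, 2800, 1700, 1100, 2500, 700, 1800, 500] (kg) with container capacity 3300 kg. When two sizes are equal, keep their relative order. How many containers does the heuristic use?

Sorted descending: 2800, 2500, 2500, 2500, 1800, 1700, 1600, 1200, 1100, 700, 500.
  2800 → container 1 (new)  [load 2800/3300]
  2500 → container 2 (new)  [load 2500/3300]
  2500 → container 3 (new)  [load 2500/3300]
  2500 → container 4 (new)  [load 2500/3300]
  1800 → container 5 (new)  [load 1800/3300]
  1700 → container 6 (new)  [load 1700/3300]
  1600 → container 6  [load 3300/3300]
  1200 → container 5  [load 3000/3300]
  1100 → container 7 (new)  [load 1100/3300]
  700 → container 2  [load 3200/3300]
  500 → container 1  [load 3300/3300]
7 containers opened.

7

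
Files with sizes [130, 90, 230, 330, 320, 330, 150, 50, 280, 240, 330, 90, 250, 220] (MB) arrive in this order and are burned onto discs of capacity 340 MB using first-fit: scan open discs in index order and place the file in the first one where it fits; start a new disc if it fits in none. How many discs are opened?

11

  130 → disc 1 (new)  [load 130/340]
  90 → disc 1  [load 220/340]
  230 → disc 2 (new)  [load 230/340]
  330 → disc 3 (new)  [load 330/340]
  320 → disc 4 (new)  [load 320/340]
  330 → disc 5 (new)  [load 330/340]
  150 → disc 6 (new)  [load 150/340]
  50 → disc 1  [load 270/340]
  280 → disc 7 (new)  [load 280/340]
  240 → disc 8 (new)  [load 240/340]
  330 → disc 9 (new)  [load 330/340]
  90 → disc 2  [load 320/340]
  250 → disc 10 (new)  [load 250/340]
  220 → disc 11 (new)  [load 220/340]
11 discs opened.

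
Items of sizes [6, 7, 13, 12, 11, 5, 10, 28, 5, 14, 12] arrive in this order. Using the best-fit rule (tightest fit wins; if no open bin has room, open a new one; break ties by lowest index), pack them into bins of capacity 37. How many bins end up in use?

4

  6 → bin 1 (new)  [load 6/37]
  7 → bin 1  [load 13/37]
  13 → bin 1  [load 26/37]
  12 → bin 2 (new)  [load 12/37]
  11 → bin 1  [load 37/37]
  5 → bin 2  [load 17/37]
  10 → bin 2  [load 27/37]
  28 → bin 3 (new)  [load 28/37]
  5 → bin 3  [load 33/37]
  14 → bin 4 (new)  [load 14/37]
  12 → bin 4  [load 26/37]
4 bins opened.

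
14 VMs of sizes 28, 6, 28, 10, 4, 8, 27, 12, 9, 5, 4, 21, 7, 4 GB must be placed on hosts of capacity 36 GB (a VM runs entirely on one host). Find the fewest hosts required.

5

Total = 28 + 28 + 27 + 21 + 12 + 10 + 9 + 8 + 7 + 6 + 5 + 4 + 4 + 4 = 173 GB.
Lower bound: ⌈173/36⌉ = 5 hosts.
A packing using 5 hosts:
  host 1: 28 + 8 = 36
  host 2: 28 + 7 = 35
  host 3: 27 + 9 = 36
  host 4: 21 + 12 = 33
  host 5: 10 + 6 + 5 + 4 + 4 + 4 = 33
This matches the lower bound, so 5 is optimal.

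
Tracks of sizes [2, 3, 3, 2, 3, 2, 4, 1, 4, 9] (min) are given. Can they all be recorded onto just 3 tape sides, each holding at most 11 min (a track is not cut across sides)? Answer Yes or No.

A valid assignment using 3 tape sides:
  side 1: 9 + 2 = 11
  side 2: 4 + 4 + 3 = 11
  side 3: 3 + 3 + 2 + 2 + 1 = 11
Every load is within 11 min, so 3 tape sides suffice.

Yes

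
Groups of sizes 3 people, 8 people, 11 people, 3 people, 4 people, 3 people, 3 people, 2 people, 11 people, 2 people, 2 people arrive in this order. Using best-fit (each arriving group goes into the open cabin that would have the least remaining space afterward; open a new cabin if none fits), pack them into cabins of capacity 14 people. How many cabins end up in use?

4

  3 → cabin 1 (new)  [load 3/14]
  8 → cabin 1  [load 11/14]
  11 → cabin 2 (new)  [load 11/14]
  3 → cabin 1  [load 14/14]
  4 → cabin 3 (new)  [load 4/14]
  3 → cabin 2  [load 14/14]
  3 → cabin 3  [load 7/14]
  2 → cabin 3  [load 9/14]
  11 → cabin 4 (new)  [load 11/14]
  2 → cabin 4  [load 13/14]
  2 → cabin 3  [load 11/14]
4 cabins opened.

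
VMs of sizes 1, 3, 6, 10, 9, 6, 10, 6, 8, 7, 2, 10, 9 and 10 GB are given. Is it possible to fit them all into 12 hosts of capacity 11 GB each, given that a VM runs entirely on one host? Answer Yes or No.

Yes

A valid assignment using 11 hosts:
  host 1: 10 + 1 = 11
  host 2: 10 = 10
  host 3: 10 = 10
  host 4: 10 = 10
  host 5: 9 + 2 = 11
  host 6: 9 = 9
  host 7: 8 + 3 = 11
  host 8: 7 = 7
  host 9: 6 = 6
  host 10: 6 = 6
  host 11: 6 = 6
That uses only 11 ≤ 12, so 12 hosts are enough.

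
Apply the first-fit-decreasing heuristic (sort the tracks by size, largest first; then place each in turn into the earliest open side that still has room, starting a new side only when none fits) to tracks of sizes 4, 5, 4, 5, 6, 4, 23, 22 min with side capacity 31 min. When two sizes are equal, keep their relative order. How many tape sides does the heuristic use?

3

Sorted descending: 23, 22, 6, 5, 5, 4, 4, 4.
  23 → side 1 (new)  [load 23/31]
  22 → side 2 (new)  [load 22/31]
  6 → side 1  [load 29/31]
  5 → side 2  [load 27/31]
  5 → side 3 (new)  [load 5/31]
  4 → side 2  [load 31/31]
  4 → side 3  [load 9/31]
  4 → side 3  [load 13/31]
3 tape sides opened.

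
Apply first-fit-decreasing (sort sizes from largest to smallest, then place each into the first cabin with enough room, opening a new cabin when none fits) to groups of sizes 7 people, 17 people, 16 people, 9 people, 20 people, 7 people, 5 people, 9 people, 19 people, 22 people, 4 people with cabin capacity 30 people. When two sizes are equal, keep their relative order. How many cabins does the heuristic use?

Sorted descending: 22, 20, 19, 17, 16, 9, 9, 7, 7, 5, 4.
  22 → cabin 1 (new)  [load 22/30]
  20 → cabin 2 (new)  [load 20/30]
  19 → cabin 3 (new)  [load 19/30]
  17 → cabin 4 (new)  [load 17/30]
  16 → cabin 5 (new)  [load 16/30]
  9 → cabin 2  [load 29/30]
  9 → cabin 3  [load 28/30]
  7 → cabin 1  [load 29/30]
  7 → cabin 4  [load 24/30]
  5 → cabin 4  [load 29/30]
  4 → cabin 5  [load 20/30]
5 cabins opened.

5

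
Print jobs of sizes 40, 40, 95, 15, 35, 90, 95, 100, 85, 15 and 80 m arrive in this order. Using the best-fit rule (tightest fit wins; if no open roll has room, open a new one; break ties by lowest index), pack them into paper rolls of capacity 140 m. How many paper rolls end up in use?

  40 → roll 1 (new)  [load 40/140]
  40 → roll 1  [load 80/140]
  95 → roll 2 (new)  [load 95/140]
  15 → roll 2  [load 110/140]
  35 → roll 1  [load 115/140]
  90 → roll 3 (new)  [load 90/140]
  95 → roll 4 (new)  [load 95/140]
  100 → roll 5 (new)  [load 100/140]
  85 → roll 6 (new)  [load 85/140]
  15 → roll 1  [load 130/140]
  80 → roll 7 (new)  [load 80/140]
7 paper rolls opened.

7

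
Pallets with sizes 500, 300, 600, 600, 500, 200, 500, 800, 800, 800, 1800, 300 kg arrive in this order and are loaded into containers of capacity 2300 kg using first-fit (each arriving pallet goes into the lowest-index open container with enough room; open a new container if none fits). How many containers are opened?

4

  500 → container 1 (new)  [load 500/2300]
  300 → container 1  [load 800/2300]
  600 → container 1  [load 1400/2300]
  600 → container 1  [load 2000/2300]
  500 → container 2 (new)  [load 500/2300]
  200 → container 1  [load 2200/2300]
  500 → container 2  [load 1000/2300]
  800 → container 2  [load 1800/2300]
  800 → container 3 (new)  [load 800/2300]
  800 → container 3  [load 1600/2300]
  1800 → container 4 (new)  [load 1800/2300]
  300 → container 2  [load 2100/2300]
4 containers opened.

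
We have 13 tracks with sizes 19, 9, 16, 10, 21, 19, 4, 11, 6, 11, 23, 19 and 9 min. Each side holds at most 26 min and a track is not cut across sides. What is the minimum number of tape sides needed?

Total = 23 + 21 + 19 + 19 + 19 + 16 + 11 + 11 + 10 + 9 + 9 + 6 + 4 = 177 min.
Lower bound: ⌈177/26⌉ = 7 tape sides.
A packing using 8 tape sides:
  side 1: 23 = 23
  side 2: 21 + 4 = 25
  side 3: 19 + 6 = 25
  side 4: 19 = 19
  side 5: 19 = 19
  side 6: 16 + 10 = 26
  side 7: 11 + 11 = 22
  side 8: 9 + 9 = 18
No arrangement into 7 tape sides stays within capacity, so 8 is optimal.

8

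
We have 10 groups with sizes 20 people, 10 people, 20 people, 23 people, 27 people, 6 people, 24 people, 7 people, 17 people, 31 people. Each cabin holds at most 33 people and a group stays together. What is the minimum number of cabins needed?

Total = 31 + 27 + 24 + 23 + 20 + 20 + 17 + 10 + 7 + 6 = 185 people.
Lower bound: ⌈185/33⌉ = 6 cabins.
Also, 7 groups each exceed 33/2 people, and no two of those can share a cabin, so at least 7 cabins are needed.
A packing using 7 cabins:
  cabin 1: 31 = 31
  cabin 2: 27 + 6 = 33
  cabin 3: 24 + 7 = 31
  cabin 4: 23 + 10 = 33
  cabin 5: 20 = 20
  cabin 6: 20 = 20
  cabin 7: 17 = 17
This matches the lower bound, so 7 is optimal.

7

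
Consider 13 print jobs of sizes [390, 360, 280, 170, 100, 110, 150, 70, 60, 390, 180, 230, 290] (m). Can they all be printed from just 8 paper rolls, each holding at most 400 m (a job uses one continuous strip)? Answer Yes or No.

A valid assignment using 8 paper rolls:
  roll 1: 390 = 390
  roll 2: 390 = 390
  roll 3: 360 = 360
  roll 4: 290 + 110 = 400
  roll 5: 280 + 100 = 380
  roll 6: 230 + 170 = 400
  roll 7: 180 + 150 + 70 = 400
  roll 8: 60 = 60
Every load is within 400 m, so 8 paper rolls suffice.

Yes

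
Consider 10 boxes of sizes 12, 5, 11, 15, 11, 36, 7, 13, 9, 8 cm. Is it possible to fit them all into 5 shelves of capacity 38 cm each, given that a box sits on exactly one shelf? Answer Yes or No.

Yes

A valid assignment using 4 shelves:
  shelf 1: 36 = 36
  shelf 2: 15 + 13 + 9 = 37
  shelf 3: 12 + 11 + 11 = 34
  shelf 4: 8 + 7 + 5 = 20
That uses only 4 ≤ 5, so 5 shelves are enough.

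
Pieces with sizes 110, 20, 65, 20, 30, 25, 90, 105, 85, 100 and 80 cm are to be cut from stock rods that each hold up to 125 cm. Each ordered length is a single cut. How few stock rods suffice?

7

Total = 110 + 105 + 100 + 90 + 85 + 80 + 65 + 30 + 25 + 20 + 20 = 730 cm.
Lower bound: ⌈730/125⌉ = 6 stock rods.
Also, 7 pieces each exceed 125/2 cm, and no two of those can share a stock rod, so at least 7 stock rods are needed.
A packing using 7 stock rods:
  stock rod 1: 110 = 110
  stock rod 2: 105 + 20 = 125
  stock rod 3: 100 + 25 = 125
  stock rod 4: 90 + 30 = 120
  stock rod 5: 85 + 20 = 105
  stock rod 6: 80 = 80
  stock rod 7: 65 = 65
This matches the lower bound, so 7 is optimal.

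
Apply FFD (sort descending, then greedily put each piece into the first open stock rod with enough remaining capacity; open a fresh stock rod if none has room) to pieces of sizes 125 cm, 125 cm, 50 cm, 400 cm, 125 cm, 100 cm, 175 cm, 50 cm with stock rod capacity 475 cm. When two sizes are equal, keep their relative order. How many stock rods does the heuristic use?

Sorted descending: 400, 175, 125, 125, 125, 100, 50, 50.
  400 → stock rod 1 (new)  [load 400/475]
  175 → stock rod 2 (new)  [load 175/475]
  125 → stock rod 2  [load 300/475]
  125 → stock rod 2  [load 425/475]
  125 → stock rod 3 (new)  [load 125/475]
  100 → stock rod 3  [load 225/475]
  50 → stock rod 1  [load 450/475]
  50 → stock rod 2  [load 475/475]
3 stock rods opened.

3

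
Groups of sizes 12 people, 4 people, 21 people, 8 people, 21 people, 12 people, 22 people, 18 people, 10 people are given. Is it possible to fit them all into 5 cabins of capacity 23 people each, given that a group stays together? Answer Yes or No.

Total = 128 people; ⌈128/23⌉ = 6.
At least 6 cabins are required, but only 5 are allowed.

No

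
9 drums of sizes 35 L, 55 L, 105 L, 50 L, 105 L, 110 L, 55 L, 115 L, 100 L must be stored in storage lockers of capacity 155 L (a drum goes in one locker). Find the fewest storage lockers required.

Total = 115 + 110 + 105 + 105 + 100 + 55 + 55 + 50 + 35 = 730 L.
Lower bound: ⌈730/155⌉ = 5 storage lockers.
A packing using 6 storage lockers:
  locker 1: 115 + 35 = 150
  locker 2: 110 = 110
  locker 3: 105 + 50 = 155
  locker 4: 105 = 105
  locker 5: 100 + 55 = 155
  locker 6: 55 = 55
No arrangement into 5 storage lockers stays within capacity, so 6 is optimal.

6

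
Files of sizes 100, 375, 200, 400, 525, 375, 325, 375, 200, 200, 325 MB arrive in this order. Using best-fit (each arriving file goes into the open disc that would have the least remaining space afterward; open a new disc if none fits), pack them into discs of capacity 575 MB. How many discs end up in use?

  100 → disc 1 (new)  [load 100/575]
  375 → disc 1  [load 475/575]
  200 → disc 2 (new)  [load 200/575]
  400 → disc 3 (new)  [load 400/575]
  525 → disc 4 (new)  [load 525/575]
  375 → disc 2  [load 575/575]
  325 → disc 5 (new)  [load 325/575]
  375 → disc 6 (new)  [load 375/575]
  200 → disc 6  [load 575/575]
  200 → disc 5  [load 525/575]
  325 → disc 7 (new)  [load 325/575]
7 discs opened.

7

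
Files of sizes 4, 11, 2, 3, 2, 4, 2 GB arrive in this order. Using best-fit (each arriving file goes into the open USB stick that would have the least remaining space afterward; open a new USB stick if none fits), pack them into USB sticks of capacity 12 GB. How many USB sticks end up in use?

3

  4 → USB stick 1 (new)  [load 4/12]
  11 → USB stick 2 (new)  [load 11/12]
  2 → USB stick 1  [load 6/12]
  3 → USB stick 1  [load 9/12]
  2 → USB stick 1  [load 11/12]
  4 → USB stick 3 (new)  [load 4/12]
  2 → USB stick 3  [load 6/12]
3 USB sticks opened.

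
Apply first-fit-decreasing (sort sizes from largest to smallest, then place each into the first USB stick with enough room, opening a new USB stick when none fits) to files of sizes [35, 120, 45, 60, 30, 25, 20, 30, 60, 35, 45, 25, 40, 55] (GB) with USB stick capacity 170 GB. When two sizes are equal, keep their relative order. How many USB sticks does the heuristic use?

4

Sorted descending: 120, 60, 60, 55, 45, 45, 40, 35, 35, 30, 30, 25, 25, 20.
  120 → USB stick 1 (new)  [load 120/170]
  60 → USB stick 2 (new)  [load 60/170]
  60 → USB stick 2  [load 120/170]
  55 → USB stick 3 (new)  [load 55/170]
  45 → USB stick 1  [load 165/170]
  45 → USB stick 2  [load 165/170]
  40 → USB stick 3  [load 95/170]
  35 → USB stick 3  [load 130/170]
  35 → USB stick 3  [load 165/170]
  30 → USB stick 4 (new)  [load 30/170]
  30 → USB stick 4  [load 60/170]
  25 → USB stick 4  [load 85/170]
  25 → USB stick 4  [load 110/170]
  20 → USB stick 4  [load 130/170]
4 USB sticks opened.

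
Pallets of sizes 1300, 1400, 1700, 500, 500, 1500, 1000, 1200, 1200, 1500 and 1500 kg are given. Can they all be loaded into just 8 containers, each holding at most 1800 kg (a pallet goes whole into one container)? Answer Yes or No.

Total = 13300 kg; ⌈13300/1800⌉ = 8.
9 pallets each exceed half the capacity and cannot share a container, forcing at least 9 containers.
At least 9 containers are required, but only 8 are allowed.

No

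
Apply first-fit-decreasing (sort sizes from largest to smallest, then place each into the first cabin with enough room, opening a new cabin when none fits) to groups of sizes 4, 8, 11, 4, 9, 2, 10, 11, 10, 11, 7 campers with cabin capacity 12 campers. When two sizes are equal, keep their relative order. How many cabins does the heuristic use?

Sorted descending: 11, 11, 11, 10, 10, 9, 8, 7, 4, 4, 2.
  11 → cabin 1 (new)  [load 11/12]
  11 → cabin 2 (new)  [load 11/12]
  11 → cabin 3 (new)  [load 11/12]
  10 → cabin 4 (new)  [load 10/12]
  10 → cabin 5 (new)  [load 10/12]
  9 → cabin 6 (new)  [load 9/12]
  8 → cabin 7 (new)  [load 8/12]
  7 → cabin 8 (new)  [load 7/12]
  4 → cabin 7  [load 12/12]
  4 → cabin 8  [load 11/12]
  2 → cabin 4  [load 12/12]
8 cabins opened.

8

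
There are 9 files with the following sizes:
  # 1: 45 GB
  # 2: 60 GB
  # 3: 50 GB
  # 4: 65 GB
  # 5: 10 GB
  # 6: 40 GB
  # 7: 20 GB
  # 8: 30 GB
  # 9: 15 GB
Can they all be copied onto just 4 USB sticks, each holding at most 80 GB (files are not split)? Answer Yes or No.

Total = 335 GB; ⌈335/80⌉ = 5.
At least 5 USB sticks are required, but only 4 are allowed.

No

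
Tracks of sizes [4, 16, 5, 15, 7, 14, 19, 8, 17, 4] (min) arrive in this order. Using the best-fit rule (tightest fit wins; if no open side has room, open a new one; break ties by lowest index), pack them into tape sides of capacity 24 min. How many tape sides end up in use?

6

  4 → side 1 (new)  [load 4/24]
  16 → side 1  [load 20/24]
  5 → side 2 (new)  [load 5/24]
  15 → side 2  [load 20/24]
  7 → side 3 (new)  [load 7/24]
  14 → side 3  [load 21/24]
  19 → side 4 (new)  [load 19/24]
  8 → side 5 (new)  [load 8/24]
  17 → side 6 (new)  [load 17/24]
  4 → side 1  [load 24/24]
6 tape sides opened.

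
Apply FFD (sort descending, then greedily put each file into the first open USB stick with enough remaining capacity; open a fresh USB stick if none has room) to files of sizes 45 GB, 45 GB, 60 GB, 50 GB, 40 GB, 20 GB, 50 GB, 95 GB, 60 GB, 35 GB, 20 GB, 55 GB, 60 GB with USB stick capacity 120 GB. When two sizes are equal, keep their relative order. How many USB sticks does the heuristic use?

Sorted descending: 95, 60, 60, 60, 55, 50, 50, 45, 45, 40, 35, 20, 20.
  95 → USB stick 1 (new)  [load 95/120]
  60 → USB stick 2 (new)  [load 60/120]
  60 → USB stick 2  [load 120/120]
  60 → USB stick 3 (new)  [load 60/120]
  55 → USB stick 3  [load 115/120]
  50 → USB stick 4 (new)  [load 50/120]
  50 → USB stick 4  [load 100/120]
  45 → USB stick 5 (new)  [load 45/120]
  45 → USB stick 5  [load 90/120]
  40 → USB stick 6 (new)  [load 40/120]
  35 → USB stick 6  [load 75/120]
  20 → USB stick 1  [load 115/120]
  20 → USB stick 4  [load 120/120]
6 USB sticks opened.

6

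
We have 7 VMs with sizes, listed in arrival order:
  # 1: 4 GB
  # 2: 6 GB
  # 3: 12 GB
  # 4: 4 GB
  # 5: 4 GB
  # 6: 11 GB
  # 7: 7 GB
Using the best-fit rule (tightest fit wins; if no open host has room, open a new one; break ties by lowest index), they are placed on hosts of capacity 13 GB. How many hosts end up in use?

5

  4 → host 1 (new)  [load 4/13]
  6 → host 1  [load 10/13]
  12 → host 2 (new)  [load 12/13]
  4 → host 3 (new)  [load 4/13]
  4 → host 3  [load 8/13]
  11 → host 4 (new)  [load 11/13]
  7 → host 5 (new)  [load 7/13]
5 hosts opened.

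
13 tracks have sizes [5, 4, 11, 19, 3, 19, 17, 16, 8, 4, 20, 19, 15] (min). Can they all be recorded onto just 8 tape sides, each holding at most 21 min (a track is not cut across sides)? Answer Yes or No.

Total = 160 min; ⌈160/21⌉ = 8.
The bound of 8 does not rule out 8, but exhaustive search shows no assignment into 8 tape sides of capacity 21 min exists — the minimum is 9.

No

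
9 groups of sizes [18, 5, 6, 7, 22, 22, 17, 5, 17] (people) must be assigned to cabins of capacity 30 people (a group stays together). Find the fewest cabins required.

Total = 22 + 22 + 18 + 17 + 17 + 7 + 6 + 5 + 5 = 119 people.
Lower bound: ⌈119/30⌉ = 4 cabins.
Also, 5 groups each exceed 15 people, and no two of those can share a cabin, so at least 5 cabins are needed.
A packing using 5 cabins:
  cabin 1: 22 + 7 = 29
  cabin 2: 22 + 6 = 28
  cabin 3: 18 + 5 + 5 = 28
  cabin 4: 17 = 17
  cabin 5: 17 = 17
This matches the lower bound, so 5 is optimal.

5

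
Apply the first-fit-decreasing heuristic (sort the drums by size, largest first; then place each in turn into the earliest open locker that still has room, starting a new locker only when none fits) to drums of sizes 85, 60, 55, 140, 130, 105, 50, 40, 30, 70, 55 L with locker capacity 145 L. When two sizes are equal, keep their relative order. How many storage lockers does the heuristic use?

6

Sorted descending: 140, 130, 105, 85, 70, 60, 55, 55, 50, 40, 30.
  140 → locker 1 (new)  [load 140/145]
  130 → locker 2 (new)  [load 130/145]
  105 → locker 3 (new)  [load 105/145]
  85 → locker 4 (new)  [load 85/145]
  70 → locker 5 (new)  [load 70/145]
  60 → locker 4  [load 145/145]
  55 → locker 5  [load 125/145]
  55 → locker 6 (new)  [load 55/145]
  50 → locker 6  [load 105/145]
  40 → locker 3  [load 145/145]
  30 → locker 6  [load 135/145]
6 storage lockers opened.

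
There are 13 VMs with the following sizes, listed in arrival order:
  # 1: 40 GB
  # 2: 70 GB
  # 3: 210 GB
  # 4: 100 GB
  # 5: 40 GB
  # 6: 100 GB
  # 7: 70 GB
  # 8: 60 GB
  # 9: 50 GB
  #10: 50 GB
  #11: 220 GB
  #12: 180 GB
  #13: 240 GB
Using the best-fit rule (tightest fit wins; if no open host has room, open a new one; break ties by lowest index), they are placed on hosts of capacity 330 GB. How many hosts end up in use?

  40 → host 1 (new)  [load 40/330]
  70 → host 1  [load 110/330]
  210 → host 1  [load 320/330]
  100 → host 2 (new)  [load 100/330]
  40 → host 2  [load 140/330]
  100 → host 2  [load 240/330]
  70 → host 2  [load 310/330]
  60 → host 3 (new)  [load 60/330]
  50 → host 3  [load 110/330]
  50 → host 3  [load 160/330]
  220 → host 4 (new)  [load 220/330]
  180 → host 5 (new)  [load 180/330]
  240 → host 6 (new)  [load 240/330]
6 hosts opened.

6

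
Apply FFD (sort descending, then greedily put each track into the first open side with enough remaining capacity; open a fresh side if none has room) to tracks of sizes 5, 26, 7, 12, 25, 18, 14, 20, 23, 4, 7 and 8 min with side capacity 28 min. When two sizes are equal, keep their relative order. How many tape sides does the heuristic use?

Sorted descending: 26, 25, 23, 20, 18, 14, 12, 8, 7, 7, 5, 4.
  26 → side 1 (new)  [load 26/28]
  25 → side 2 (new)  [load 25/28]
  23 → side 3 (new)  [load 23/28]
  20 → side 4 (new)  [load 20/28]
  18 → side 5 (new)  [load 18/28]
  14 → side 6 (new)  [load 14/28]
  12 → side 6  [load 26/28]
  8 → side 4  [load 28/28]
  7 → side 5  [load 25/28]
  7 → side 7 (new)  [load 7/28]
  5 → side 3  [load 28/28]
  4 → side 7  [load 11/28]
7 tape sides opened.

7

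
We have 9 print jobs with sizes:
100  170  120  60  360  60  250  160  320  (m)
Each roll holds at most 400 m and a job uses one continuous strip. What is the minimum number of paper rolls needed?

5

Total = 360 + 320 + 250 + 170 + 160 + 120 + 100 + 60 + 60 = 1600 m.
Lower bound: ⌈1600/400⌉ = 4 paper rolls.
A packing using 5 paper rolls:
  roll 1: 360 = 360
  roll 2: 320 + 60 = 380
  roll 3: 250 + 120 = 370
  roll 4: 170 + 160 + 60 = 390
  roll 5: 100 = 100
No arrangement into 4 paper rolls stays within capacity, so 5 is optimal.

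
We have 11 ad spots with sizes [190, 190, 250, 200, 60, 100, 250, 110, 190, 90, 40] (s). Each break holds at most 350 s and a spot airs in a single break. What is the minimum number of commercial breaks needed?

Total = 250 + 250 + 200 + 190 + 190 + 190 + 110 + 100 + 90 + 60 + 40 = 1670 s.
Lower bound: ⌈1670/350⌉ = 5 commercial breaks.
Also, 6 ad spots each exceed 175 s, and no two of those can share a break, so at least 6 commercial breaks are needed.
A packing using 6 commercial breaks:
  break 1: 250 + 100 = 350
  break 2: 250 + 90 = 340
  break 3: 200 + 110 + 40 = 350
  break 4: 190 + 60 = 250
  break 5: 190 = 190
  break 6: 190 = 190
This matches the lower bound, so 6 is optimal.

6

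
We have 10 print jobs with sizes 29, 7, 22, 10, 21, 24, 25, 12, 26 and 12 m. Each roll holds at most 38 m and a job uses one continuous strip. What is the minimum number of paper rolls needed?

Total = 29 + 26 + 25 + 24 + 22 + 21 + 12 + 12 + 10 + 7 = 188 m.
Lower bound: ⌈188/38⌉ = 5 paper rolls.
Also, 6 print jobs each exceed 19 m, and no two of those can share a roll, so at least 6 paper rolls are needed.
A packing using 6 paper rolls:
  roll 1: 29 + 7 = 36
  roll 2: 26 + 12 = 38
  roll 3: 25 + 12 = 37
  roll 4: 24 + 10 = 34
  roll 5: 22 = 22
  roll 6: 21 = 21
This matches the lower bound, so 6 is optimal.

6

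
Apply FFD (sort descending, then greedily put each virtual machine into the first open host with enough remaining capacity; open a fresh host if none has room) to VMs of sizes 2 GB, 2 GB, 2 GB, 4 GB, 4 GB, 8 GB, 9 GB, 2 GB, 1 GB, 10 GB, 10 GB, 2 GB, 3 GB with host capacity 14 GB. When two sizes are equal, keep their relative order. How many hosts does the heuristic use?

5

Sorted descending: 10, 10, 9, 8, 4, 4, 3, 2, 2, 2, 2, 2, 1.
  10 → host 1 (new)  [load 10/14]
  10 → host 2 (new)  [load 10/14]
  9 → host 3 (new)  [load 9/14]
  8 → host 4 (new)  [load 8/14]
  4 → host 1  [load 14/14]
  4 → host 2  [load 14/14]
  3 → host 3  [load 12/14]
  2 → host 3  [load 14/14]
  2 → host 4  [load 10/14]
  2 → host 4  [load 12/14]
  2 → host 4  [load 14/14]
  2 → host 5 (new)  [load 2/14]
  1 → host 5  [load 3/14]
5 hosts opened.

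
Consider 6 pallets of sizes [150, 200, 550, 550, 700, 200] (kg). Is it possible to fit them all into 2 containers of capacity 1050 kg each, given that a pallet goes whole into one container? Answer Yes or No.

No

Total = 2350 kg; ⌈2350/1050⌉ = 3.
At least 3 containers are required, but only 2 are allowed.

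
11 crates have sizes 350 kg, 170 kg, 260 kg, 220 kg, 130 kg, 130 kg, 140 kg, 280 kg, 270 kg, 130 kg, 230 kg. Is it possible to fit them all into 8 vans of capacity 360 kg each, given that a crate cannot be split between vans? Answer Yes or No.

A valid assignment using 8 vans:
  van 1: 350 = 350
  van 2: 280 = 280
  van 3: 270 = 270
  van 4: 260 = 260
  van 5: 230 + 130 = 360
  van 6: 220 + 140 = 360
  van 7: 170 + 130 = 300
  van 8: 130 = 130
Every load is within 360 kg, so 8 vans suffice.

Yes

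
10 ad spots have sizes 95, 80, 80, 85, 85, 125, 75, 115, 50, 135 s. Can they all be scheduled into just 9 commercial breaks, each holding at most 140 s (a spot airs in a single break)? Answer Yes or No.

A valid assignment using 9 commercial breaks:
  break 1: 135 = 135
  break 2: 125 = 125
  break 3: 115 = 115
  break 4: 95 = 95
  break 5: 85 + 50 = 135
  break 6: 85 = 85
  break 7: 80 = 80
  break 8: 80 = 80
  break 9: 75 = 75
Every load is within 140 s, so 9 commercial breaks suffice.

Yes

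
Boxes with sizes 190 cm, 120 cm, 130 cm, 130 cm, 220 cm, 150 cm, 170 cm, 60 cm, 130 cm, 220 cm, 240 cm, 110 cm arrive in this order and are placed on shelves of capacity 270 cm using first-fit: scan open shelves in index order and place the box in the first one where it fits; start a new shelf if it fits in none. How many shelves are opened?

  190 → shelf 1 (new)  [load 190/270]
  120 → shelf 2 (new)  [load 120/270]
  130 → shelf 2  [load 250/270]
  130 → shelf 3 (new)  [load 130/270]
  220 → shelf 4 (new)  [load 220/270]
  150 → shelf 5 (new)  [load 150/270]
  170 → shelf 6 (new)  [load 170/270]
  60 → shelf 1  [load 250/270]
  130 → shelf 3  [load 260/270]
  220 → shelf 7 (new)  [load 220/270]
  240 → shelf 8 (new)  [load 240/270]
  110 → shelf 5  [load 260/270]
8 shelves opened.

8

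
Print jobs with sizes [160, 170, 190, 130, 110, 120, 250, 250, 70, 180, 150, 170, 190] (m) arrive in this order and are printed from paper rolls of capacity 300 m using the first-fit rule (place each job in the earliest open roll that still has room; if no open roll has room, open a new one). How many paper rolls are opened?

9

  160 → roll 1 (new)  [load 160/300]
  170 → roll 2 (new)  [load 170/300]
  190 → roll 3 (new)  [load 190/300]
  130 → roll 1  [load 290/300]
  110 → roll 2  [load 280/300]
  120 → roll 4 (new)  [load 120/300]
  250 → roll 5 (new)  [load 250/300]
  250 → roll 6 (new)  [load 250/300]
  70 → roll 3  [load 260/300]
  180 → roll 4  [load 300/300]
  150 → roll 7 (new)  [load 150/300]
  170 → roll 8 (new)  [load 170/300]
  190 → roll 9 (new)  [load 190/300]
9 paper rolls opened.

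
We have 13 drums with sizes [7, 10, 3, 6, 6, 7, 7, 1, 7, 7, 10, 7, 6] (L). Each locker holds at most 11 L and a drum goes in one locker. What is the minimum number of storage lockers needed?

Total = 10 + 10 + 7 + 7 + 7 + 7 + 7 + 7 + 6 + 6 + 6 + 3 + 1 = 84 L.
Lower bound: ⌈84/11⌉ = 8 storage lockers.
Also, 11 drums each exceed 11/2 L, and no two of those can share a locker, so at least 11 storage lockers are needed.
A packing using 11 storage lockers:
  locker 1: 10 + 1 = 11
  locker 2: 10 = 10
  locker 3: 7 + 3 = 10
  locker 4: 7 = 7
  locker 5: 7 = 7
  locker 6: 7 = 7
  locker 7: 7 = 7
  locker 8: 7 = 7
  locker 9: 6 = 6
  locker 10: 6 = 6
  locker 11: 6 = 6
This matches the lower bound, so 11 is optimal.

11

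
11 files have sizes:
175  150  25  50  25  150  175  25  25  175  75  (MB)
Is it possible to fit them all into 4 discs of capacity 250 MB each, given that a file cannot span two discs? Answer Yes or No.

No

Total = 1050 MB; ⌈1050/250⌉ = 5.
At least 5 discs are required, but only 4 are allowed.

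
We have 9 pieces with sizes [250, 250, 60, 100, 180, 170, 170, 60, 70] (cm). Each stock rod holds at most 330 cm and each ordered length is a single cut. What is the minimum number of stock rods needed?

Total = 250 + 250 + 180 + 170 + 170 + 100 + 70 + 60 + 60 = 1310 cm.
Lower bound: ⌈1310/330⌉ = 4 stock rods.
Also, 5 pieces each exceed 165 cm, and no two of those can share a stock rod, so at least 5 stock rods are needed.
A packing using 5 stock rods:
  stock rod 1: 250 + 70 = 320
  stock rod 2: 250 + 60 = 310
  stock rod 3: 180 + 100 = 280
  stock rod 4: 170 + 60 = 230
  stock rod 5: 170 = 170
This matches the lower bound, so 5 is optimal.

5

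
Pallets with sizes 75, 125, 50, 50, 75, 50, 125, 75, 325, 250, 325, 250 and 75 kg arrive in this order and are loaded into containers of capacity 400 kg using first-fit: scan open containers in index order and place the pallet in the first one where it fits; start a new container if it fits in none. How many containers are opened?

  75 → container 1 (new)  [load 75/400]
  125 → container 1  [load 200/400]
  50 → container 1  [load 250/400]
  50 → container 1  [load 300/400]
  75 → container 1  [load 375/400]
  50 → container 2 (new)  [load 50/400]
  125 → container 2  [load 175/400]
  75 → container 2  [load 250/400]
  325 → container 3 (new)  [load 325/400]
  250 → container 4 (new)  [load 250/400]
  325 → container 5 (new)  [load 325/400]
  250 → container 6 (new)  [load 250/400]
  75 → container 2  [load 325/400]
6 containers opened.

6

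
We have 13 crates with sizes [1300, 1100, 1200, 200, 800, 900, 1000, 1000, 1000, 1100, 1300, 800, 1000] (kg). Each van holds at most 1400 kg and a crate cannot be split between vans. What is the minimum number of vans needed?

Total = 1300 + 1300 + 1200 + 1100 + 1100 + 1000 + 1000 + 1000 + 1000 + 900 + 800 + 800 + 200 = 12700 kg.
Lower bound: ⌈12700/1400⌉ = 10 vans.
Also, 12 crates each exceed 700 kg, and no two of those can share a van, so at least 12 vans are needed.
A packing using 12 vans:
  van 1: 1300 = 1300
  van 2: 1300 = 1300
  van 3: 1200 + 200 = 1400
  van 4: 1100 = 1100
  van 5: 1100 = 1100
  van 6: 1000 = 1000
  van 7: 1000 = 1000
  van 8: 1000 = 1000
  van 9: 1000 = 1000
  van 10: 900 = 900
  van 11: 800 = 800
  van 12: 800 = 800
This matches the lower bound, so 12 is optimal.

12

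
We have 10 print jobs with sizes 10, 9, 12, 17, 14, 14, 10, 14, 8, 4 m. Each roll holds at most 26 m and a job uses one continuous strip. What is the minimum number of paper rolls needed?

Total = 17 + 14 + 14 + 14 + 12 + 10 + 10 + 9 + 8 + 4 = 112 m.
Lower bound: ⌈112/26⌉ = 5 paper rolls.
A packing using 5 paper rolls:
  roll 1: 17 + 9 = 26
  roll 2: 14 + 12 = 26
  roll 3: 14 + 10 = 24
  roll 4: 14 + 10 = 24
  roll 5: 8 + 4 = 12
This matches the lower bound, so 5 is optimal.

5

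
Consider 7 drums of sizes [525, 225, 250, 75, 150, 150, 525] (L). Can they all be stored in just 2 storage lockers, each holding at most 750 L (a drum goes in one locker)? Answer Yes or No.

No

Total = 1900 L; ⌈1900/750⌉ = 3.
At least 3 storage lockers are required, but only 2 are allowed.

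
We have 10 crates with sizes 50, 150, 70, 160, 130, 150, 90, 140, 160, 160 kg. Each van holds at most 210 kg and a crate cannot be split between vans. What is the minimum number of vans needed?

8

Total = 160 + 160 + 160 + 150 + 150 + 140 + 130 + 90 + 70 + 50 = 1260 kg.
Lower bound: ⌈1260/210⌉ = 6 vans.
Also, 7 crates each exceed 105 kg, and no two of those can share a van, so at least 7 vans are needed.
A packing using 8 vans:
  van 1: 160 + 50 = 210
  van 2: 160 = 160
  van 3: 160 = 160
  van 4: 150 = 150
  van 5: 150 = 150
  van 6: 140 + 70 = 210
  van 7: 130 = 130
  van 8: 90 = 90
No arrangement into 7 vans stays within capacity, so 8 is optimal.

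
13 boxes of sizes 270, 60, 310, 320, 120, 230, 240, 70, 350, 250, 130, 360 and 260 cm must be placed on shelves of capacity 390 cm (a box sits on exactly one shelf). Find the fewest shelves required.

Total = 360 + 350 + 320 + 310 + 270 + 260 + 250 + 240 + 230 + 130 + 120 + 70 + 60 = 2970 cm.
Lower bound: ⌈2970/390⌉ = 8 shelves.
Also, 9 boxes each exceed 195 cm, and no two of those can share a shelf, so at least 9 shelves are needed.
A packing using 9 shelves:
  shelf 1: 360 = 360
  shelf 2: 350 = 350
  shelf 3: 320 + 70 = 390
  shelf 4: 310 + 60 = 370
  shelf 5: 270 + 120 = 390
  shelf 6: 260 + 130 = 390
  shelf 7: 250 = 250
  shelf 8: 240 = 240
  shelf 9: 230 = 230
This matches the lower bound, so 9 is optimal.

9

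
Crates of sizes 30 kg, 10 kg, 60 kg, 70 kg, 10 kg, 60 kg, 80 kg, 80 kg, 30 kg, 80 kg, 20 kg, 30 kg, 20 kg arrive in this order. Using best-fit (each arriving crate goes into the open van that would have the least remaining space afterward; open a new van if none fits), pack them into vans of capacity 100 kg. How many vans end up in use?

7

  30 → van 1 (new)  [load 30/100]
  10 → van 1  [load 40/100]
  60 → van 1  [load 100/100]
  70 → van 2 (new)  [load 70/100]
  10 → van 2  [load 80/100]
  60 → van 3 (new)  [load 60/100]
  80 → van 4 (new)  [load 80/100]
  80 → van 5 (new)  [load 80/100]
  30 → van 3  [load 90/100]
  80 → van 6 (new)  [load 80/100]
  20 → van 2  [load 100/100]
  30 → van 7 (new)  [load 30/100]
  20 → van 4  [load 100/100]
7 vans opened.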